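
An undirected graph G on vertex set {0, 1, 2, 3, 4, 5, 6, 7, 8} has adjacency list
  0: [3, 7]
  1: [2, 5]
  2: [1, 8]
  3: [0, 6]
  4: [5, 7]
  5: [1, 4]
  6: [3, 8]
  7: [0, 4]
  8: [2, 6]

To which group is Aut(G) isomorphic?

G is 2-regular and connected on 9 vertices, i.e. the cycle C_9. C_9 has 9 rotations and 9 reflections, so Aut(C_9) ≅ D_9 of order 18.

D_9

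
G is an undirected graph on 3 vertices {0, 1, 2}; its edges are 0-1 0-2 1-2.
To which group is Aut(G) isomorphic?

the symmetric group on 3 letters

Every vertex has degree 2, so G is the complete graph K_3. Any permutation of the 3 vertices preserves K_3, so Aut(K_3) = S_3 of order 3! = 6.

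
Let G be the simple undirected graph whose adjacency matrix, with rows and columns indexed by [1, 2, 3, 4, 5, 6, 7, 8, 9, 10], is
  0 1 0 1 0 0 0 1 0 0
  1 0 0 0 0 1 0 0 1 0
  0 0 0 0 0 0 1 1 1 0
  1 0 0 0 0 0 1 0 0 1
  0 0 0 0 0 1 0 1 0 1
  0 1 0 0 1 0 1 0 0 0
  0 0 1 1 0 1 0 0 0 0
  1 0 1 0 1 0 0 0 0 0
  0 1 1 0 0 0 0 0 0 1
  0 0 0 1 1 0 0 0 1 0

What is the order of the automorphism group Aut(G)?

120

G is 3-regular on 10 vertices with no triangles and no 4-cycles (girth 5): this is the Petersen graph. Viewing the Petersen graph as the Kneser graph K(5,2) — vertices are 2-subsets of {1,…,5}, edges join disjoint pairs — its automorphisms are exactly the permutations of the 5-element set, so Aut ≅ S_5 of order 120.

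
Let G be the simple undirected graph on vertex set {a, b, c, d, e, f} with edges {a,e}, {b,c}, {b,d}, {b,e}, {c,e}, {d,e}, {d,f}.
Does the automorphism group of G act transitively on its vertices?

Vertex c is the only vertex of degree 2, so every automorphism fixes it; G is not vertex-transitive.

No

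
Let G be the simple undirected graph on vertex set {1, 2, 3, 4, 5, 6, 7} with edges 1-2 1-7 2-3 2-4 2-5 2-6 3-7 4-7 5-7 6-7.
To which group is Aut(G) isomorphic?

The vertices split by degree into {2, 7} (degree 5) and {1, 3, 4, 5, 6} (degree 2); every edge runs between the two parts, so G is the complete bipartite graph K_{2,5}. The parts have unequal sizes, so no automorphism swaps them; each part is permuted independently, giving S_5 × S_2 of order 5!·2! = 240.

S_5 × S_2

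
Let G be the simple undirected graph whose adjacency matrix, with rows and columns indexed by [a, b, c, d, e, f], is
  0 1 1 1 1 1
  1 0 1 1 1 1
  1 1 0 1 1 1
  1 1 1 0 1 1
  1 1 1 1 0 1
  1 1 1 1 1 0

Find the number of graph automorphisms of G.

720

All 6 vertices are pairwise adjacent: G = K_6. Every bijection on the vertex set is an automorphism of K_6; hence Aut(K_6) ≅ S_6, order 720.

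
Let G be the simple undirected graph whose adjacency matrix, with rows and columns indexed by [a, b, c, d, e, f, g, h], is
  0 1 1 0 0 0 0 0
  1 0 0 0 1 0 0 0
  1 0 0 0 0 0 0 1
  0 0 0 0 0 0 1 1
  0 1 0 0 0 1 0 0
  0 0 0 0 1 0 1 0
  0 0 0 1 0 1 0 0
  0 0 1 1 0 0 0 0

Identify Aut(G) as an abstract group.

the dihedral group of order 16

Every vertex has degree 2 and the graph is connected, so G is the 8-cycle C_8. C_8 has 8 rotations and 8 reflections, so Aut(C_8) ≅ D_8 of order 16.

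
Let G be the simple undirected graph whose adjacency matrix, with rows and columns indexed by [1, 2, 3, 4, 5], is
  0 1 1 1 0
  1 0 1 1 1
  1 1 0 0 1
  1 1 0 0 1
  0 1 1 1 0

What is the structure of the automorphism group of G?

Vertex 2 is the unique vertex of degree 4; the remaining 4 vertices each have degree 3 and induce a cycle, so G is the wheel on 5 vertices with hub 2. With the hub fixed, the remaining symmetry is that of the rim cycle C_4, giving the dihedral group D_4.

D_4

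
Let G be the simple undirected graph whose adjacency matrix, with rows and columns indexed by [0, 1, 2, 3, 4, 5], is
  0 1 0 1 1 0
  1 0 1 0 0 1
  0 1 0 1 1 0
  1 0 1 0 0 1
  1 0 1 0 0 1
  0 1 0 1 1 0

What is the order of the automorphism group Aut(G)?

72

G is 3-regular and bipartite with parts {0, 2, 5} and {1, 3, 4} (each part is independent and every cross-pair is an edge), so G = K_{3,3}. Aut(K_{3,3}) is the wreath product S_3 ≀ Z_2: permute within each part, then optionally swap the parts; |Aut| = 2·(3!)² = 72.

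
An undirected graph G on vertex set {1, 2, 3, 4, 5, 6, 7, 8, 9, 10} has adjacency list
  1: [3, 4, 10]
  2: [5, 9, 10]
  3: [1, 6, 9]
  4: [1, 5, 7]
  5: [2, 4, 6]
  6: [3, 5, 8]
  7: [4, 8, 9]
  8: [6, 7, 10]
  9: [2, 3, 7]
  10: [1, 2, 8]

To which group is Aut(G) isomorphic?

S_5

G is 3-regular on 10 vertices with no triangles and no 4-cycles (girth 5): this is the Petersen graph. It is a classical fact that the Petersen graph has automorphism group S_5 (order 120), arising from its description as the Kneser graph K(5,2).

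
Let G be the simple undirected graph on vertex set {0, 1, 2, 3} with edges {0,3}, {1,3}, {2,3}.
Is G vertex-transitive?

No

Vertex 3 is the only vertex of degree 3, so every automorphism fixes it; G is not vertex-transitive.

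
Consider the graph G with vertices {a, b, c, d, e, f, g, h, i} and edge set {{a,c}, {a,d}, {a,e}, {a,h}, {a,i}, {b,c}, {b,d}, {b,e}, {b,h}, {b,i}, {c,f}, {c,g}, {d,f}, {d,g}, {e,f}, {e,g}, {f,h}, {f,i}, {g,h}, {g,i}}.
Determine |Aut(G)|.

2880

The vertices split by degree into {a, b, f, g} (degree 5) and {c, d, e, h, i} (degree 4); every edge runs between the two parts, so G is the complete bipartite graph K_{4,5}. Automorphisms preserve the bipartition setwise (since the parts differ in size) and act as S_4 × S_5 within it; |Aut| = 2880.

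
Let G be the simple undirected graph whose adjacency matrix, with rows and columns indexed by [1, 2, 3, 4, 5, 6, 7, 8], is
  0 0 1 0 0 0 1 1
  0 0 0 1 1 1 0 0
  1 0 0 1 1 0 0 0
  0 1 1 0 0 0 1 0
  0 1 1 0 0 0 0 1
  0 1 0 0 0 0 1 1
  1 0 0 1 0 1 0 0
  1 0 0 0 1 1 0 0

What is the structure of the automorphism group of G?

G is 3-regular and bipartite on 2^3 = 8 vertices with girth 4; it is the hypercube graph Q_3. The symmetry group of the 3-cube is the hyperoctahedral group B_3 = Z_2 ≀ S_3, of order 2^3·3! = 48.

Z_2^3 ⋊ S_3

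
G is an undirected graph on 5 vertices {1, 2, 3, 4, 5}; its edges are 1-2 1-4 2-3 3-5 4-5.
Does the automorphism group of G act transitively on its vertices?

Yes

G is 2-regular and connected on 5 vertices, i.e. the cycle C_5. The automorphisms of the 5-cycle are exactly the symmetries of a regular 5-gon: the dihedral group D_5, |D_5| = 10. Under this action every vertex can be carried to every other, so G is vertex-transitive.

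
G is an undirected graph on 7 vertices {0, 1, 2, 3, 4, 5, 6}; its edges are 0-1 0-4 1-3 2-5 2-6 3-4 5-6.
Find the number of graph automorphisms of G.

G has two connected components, {0, 1, 3, 4} and {2, 5, 6}; each is 2-regular, so G = C_4 ⊔ C_3. The components are non-isomorphic (different sizes), so Aut(G) = Aut(C_3) × Aut(C_4) = D_3 × D_4 of order 6·8 = 48.

48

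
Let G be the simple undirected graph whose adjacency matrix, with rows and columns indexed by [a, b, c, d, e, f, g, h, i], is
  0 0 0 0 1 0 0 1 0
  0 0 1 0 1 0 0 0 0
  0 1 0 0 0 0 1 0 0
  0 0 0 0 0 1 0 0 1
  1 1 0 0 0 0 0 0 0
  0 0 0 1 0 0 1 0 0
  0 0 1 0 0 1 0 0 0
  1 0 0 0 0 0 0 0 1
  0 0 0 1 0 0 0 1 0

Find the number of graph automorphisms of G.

18

G is 2-regular and connected on 9 vertices, i.e. the cycle C_9. C_9 has 9 rotations and 9 reflections, so Aut(C_9) ≅ D_9 of order 18.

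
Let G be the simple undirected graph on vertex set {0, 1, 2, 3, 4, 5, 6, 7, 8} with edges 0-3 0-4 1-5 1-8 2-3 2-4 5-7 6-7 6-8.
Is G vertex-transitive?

No

G has two connected components, {1, 5, 6, 7, 8} and {0, 2, 3, 4}; each is 2-regular, so G = C_5 ⊔ C_4. The orbit of 0 under Aut(G) is {0, 2, 3, 4}, which does not contain 1, so G is not vertex-transitive.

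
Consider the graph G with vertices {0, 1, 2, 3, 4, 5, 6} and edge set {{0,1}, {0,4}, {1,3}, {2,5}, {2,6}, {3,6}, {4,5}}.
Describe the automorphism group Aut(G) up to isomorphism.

G is 2-regular and connected on 7 vertices, i.e. the cycle C_7. The automorphisms of the 7-cycle are exactly the symmetries of a regular 7-gon: the dihedral group D_7, |D_7| = 14.

the dihedral group of order 14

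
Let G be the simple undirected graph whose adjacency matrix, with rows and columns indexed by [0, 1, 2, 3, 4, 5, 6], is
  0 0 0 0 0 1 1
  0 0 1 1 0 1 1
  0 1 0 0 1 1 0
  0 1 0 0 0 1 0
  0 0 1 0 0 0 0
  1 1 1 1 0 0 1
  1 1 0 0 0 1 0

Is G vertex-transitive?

Vertex 1 is the only vertex of degree 4, so every automorphism fixes it; G is not vertex-transitive.

No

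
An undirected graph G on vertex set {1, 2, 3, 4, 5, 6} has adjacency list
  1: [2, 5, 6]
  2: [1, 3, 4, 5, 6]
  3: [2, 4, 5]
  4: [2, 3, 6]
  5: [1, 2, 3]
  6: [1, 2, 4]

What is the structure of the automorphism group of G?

D_5

Vertex 2 is the unique vertex of degree 5; the remaining 5 vertices each have degree 3 and induce a cycle, so G is the wheel on 6 vertices with hub 2. Every automorphism fixes the hub and acts on the rim 5-cycle, so Aut(G) ≅ Aut(C_5) = D_5 of order 10.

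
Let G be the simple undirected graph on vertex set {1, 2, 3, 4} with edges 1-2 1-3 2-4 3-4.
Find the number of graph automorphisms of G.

8

Every vertex has degree 2 and the graph is connected, so G is the 4-cycle C_4. The automorphisms of the 4-cycle are exactly the symmetries of a regular 4-gon: the dihedral group D_4, |D_4| = 8.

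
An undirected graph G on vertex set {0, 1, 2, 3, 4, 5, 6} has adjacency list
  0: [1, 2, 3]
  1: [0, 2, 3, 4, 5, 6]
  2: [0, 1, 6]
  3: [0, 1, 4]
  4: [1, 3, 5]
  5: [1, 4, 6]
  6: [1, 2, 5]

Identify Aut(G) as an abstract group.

D_6

Vertex 1 is the unique vertex of degree 6; the remaining 6 vertices each have degree 3 and induce a cycle, so G is the wheel on 7 vertices with hub 1. With the hub fixed, the remaining symmetry is that of the rim cycle C_6, giving the dihedral group D_6.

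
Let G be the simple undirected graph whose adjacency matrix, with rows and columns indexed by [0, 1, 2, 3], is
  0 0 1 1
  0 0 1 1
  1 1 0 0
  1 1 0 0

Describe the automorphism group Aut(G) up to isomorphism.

D_4

G is 2-regular and bipartite on 2^2 = 4 vertices with girth 4; it is the hypercube graph Q_2. Aut(Q_2) consists of the signed permutations of the 2 coordinate axes: 2! permutations times 2^2 sign flips, so |Aut| = 2^2·2! = 8.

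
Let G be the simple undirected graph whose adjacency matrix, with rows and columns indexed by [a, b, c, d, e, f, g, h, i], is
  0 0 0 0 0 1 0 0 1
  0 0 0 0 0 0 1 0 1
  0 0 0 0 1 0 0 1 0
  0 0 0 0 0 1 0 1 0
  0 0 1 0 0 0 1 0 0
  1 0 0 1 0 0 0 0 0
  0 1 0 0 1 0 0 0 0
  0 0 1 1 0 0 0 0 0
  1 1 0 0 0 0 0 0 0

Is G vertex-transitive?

Every vertex has degree 2 and the graph is connected, so G is the 9-cycle C_9. C_9 has 9 rotations and 9 reflections, so Aut(C_9) ≅ D_9 of order 18. Under this action every vertex can be carried to every other, so G is vertex-transitive.

Yes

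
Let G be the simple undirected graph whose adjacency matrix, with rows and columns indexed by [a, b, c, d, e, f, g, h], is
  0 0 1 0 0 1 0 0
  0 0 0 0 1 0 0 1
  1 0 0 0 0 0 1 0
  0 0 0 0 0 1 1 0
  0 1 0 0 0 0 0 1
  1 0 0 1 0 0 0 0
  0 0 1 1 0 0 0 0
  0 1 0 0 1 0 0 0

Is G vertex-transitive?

G has two connected components, {a, c, d, f, g} and {b, e, h}; each is 2-regular, so G = C_5 ⊔ C_3. The orbit of a under Aut(G) is {a, c, d, f, g}, which does not contain b, so G is not vertex-transitive.

No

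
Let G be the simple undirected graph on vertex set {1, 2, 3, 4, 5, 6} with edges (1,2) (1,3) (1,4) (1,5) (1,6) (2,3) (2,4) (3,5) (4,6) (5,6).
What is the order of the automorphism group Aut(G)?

Vertex 1 is the unique vertex of degree 5; the remaining 5 vertices each have degree 3 and induce a cycle, so G is the wheel on 6 vertices with hub 1. Every automorphism fixes the hub and acts on the rim 5-cycle, so Aut(G) ≅ Aut(C_5) = D_5 of order 10.

10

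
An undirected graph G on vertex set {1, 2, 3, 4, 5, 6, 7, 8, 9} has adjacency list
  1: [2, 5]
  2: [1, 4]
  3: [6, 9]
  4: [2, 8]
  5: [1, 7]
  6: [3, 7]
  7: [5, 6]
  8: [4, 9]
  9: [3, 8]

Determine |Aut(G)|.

18

G is 2-regular and connected on 9 vertices, i.e. the cycle C_9. The automorphisms of the 9-cycle are exactly the symmetries of a regular 9-gon: the dihedral group D_9, |D_9| = 18.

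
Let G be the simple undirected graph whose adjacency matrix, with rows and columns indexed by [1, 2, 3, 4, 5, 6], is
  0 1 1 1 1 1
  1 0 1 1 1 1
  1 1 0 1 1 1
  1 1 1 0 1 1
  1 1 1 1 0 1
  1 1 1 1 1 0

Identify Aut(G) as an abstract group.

Every vertex has degree 5, so G is the complete graph K_6. Any permutation of the 6 vertices preserves K_6, so Aut(K_6) = S_6 of order 6! = 720.

the symmetric group on 6 letters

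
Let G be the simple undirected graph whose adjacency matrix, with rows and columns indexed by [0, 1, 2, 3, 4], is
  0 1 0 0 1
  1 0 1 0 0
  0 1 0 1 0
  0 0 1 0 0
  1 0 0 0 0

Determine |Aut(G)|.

The degree sequence is [2, 2, 2, 1, 1]; the two degree-1 vertices 3 and 4 are the ends of a path, so G = P_5. The only nontrivial automorphism of a path is the end-to-end reflection, so Aut(G) ≅ Z_2.

2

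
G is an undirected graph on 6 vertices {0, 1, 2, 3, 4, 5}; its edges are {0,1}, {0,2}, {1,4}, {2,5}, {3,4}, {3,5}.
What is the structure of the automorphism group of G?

the dihedral group of order 12

G is 2-regular and connected on 6 vertices, i.e. the cycle C_6. The automorphisms of the 6-cycle are exactly the symmetries of a regular 6-gon: the dihedral group D_6, |D_6| = 12.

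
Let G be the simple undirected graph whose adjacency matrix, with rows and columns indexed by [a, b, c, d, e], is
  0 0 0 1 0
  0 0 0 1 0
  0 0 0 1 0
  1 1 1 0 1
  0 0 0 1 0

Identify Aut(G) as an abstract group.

the symmetric group on 4 letters

Vertex d has degree 4 and every other vertex has degree 1, so G is the star K_{1,4} with centre d. Any automorphism fixes the centre and permutes the 4 leaves freely, so Aut(G) ≅ S_4 of order 4! = 24.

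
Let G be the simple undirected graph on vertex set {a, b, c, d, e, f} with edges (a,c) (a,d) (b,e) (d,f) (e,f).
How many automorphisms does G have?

2

The degree sequence is [2, 1, 1, 2, 2, 2]; the two degree-1 vertices b and c are the ends of a path, so G = P_6. A path has exactly one nontrivial symmetry — reversal — giving Aut(G) of order 2.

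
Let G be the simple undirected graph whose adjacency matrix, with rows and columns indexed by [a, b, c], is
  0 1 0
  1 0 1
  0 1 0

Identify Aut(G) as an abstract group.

Z_2

The degree sequence is [1, 2, 1]; the two degree-1 vertices a and c are the ends of a path, so G = P_3. A path has exactly one nontrivial symmetry — reversal — giving Aut(G) of order 2.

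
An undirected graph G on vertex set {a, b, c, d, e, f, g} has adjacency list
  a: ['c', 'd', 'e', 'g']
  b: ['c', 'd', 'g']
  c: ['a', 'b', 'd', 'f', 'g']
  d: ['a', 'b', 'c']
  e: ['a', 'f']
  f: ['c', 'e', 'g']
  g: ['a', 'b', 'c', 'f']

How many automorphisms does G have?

The degree sequence is [4, 3, 5, 3, 2, 3, 4]. Checking the degree-preserving permutations of the vertex set shows that none except the identity preserves every edge, so Aut(G) is trivial.

1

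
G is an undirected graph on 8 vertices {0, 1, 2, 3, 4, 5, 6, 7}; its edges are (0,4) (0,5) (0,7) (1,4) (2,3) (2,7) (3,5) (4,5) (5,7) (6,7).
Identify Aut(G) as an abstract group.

1

The degree sequence is [3, 1, 2, 2, 3, 4, 1, 4]. Checking the degree-preserving permutations of the vertex set shows that none except the identity preserves every edge, so Aut(G) is trivial.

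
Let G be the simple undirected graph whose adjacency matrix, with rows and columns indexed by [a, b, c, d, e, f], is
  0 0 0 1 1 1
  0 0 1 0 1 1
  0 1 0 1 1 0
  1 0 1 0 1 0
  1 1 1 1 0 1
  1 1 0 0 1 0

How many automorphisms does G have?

10

Vertex e is the unique vertex of degree 5; the remaining 5 vertices each have degree 3 and induce a cycle, so G is the wheel on 6 vertices with hub e. Every automorphism fixes the hub and acts on the rim 5-cycle, so Aut(G) ≅ Aut(C_5) = D_5 of order 10.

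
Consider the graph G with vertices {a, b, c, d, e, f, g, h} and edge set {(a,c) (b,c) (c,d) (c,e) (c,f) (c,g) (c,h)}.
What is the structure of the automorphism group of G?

Vertex c has degree 7 and every other vertex has degree 1, so G is the star K_{1,7} with centre c. The 7 leaves are pairwise interchangeable while the centre is fixed, giving Aut(G) = S_7.

S_7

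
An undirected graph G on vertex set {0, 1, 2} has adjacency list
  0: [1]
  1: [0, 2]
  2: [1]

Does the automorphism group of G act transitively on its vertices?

No

Vertex 1 is the only vertex of degree 2, so every automorphism fixes it; G is not vertex-transitive.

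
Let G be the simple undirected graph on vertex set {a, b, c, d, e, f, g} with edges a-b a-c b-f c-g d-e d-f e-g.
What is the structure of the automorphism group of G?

G is 2-regular and connected on 7 vertices, i.e. the cycle C_7. The automorphisms of the 7-cycle are exactly the symmetries of a regular 7-gon: the dihedral group D_7, |D_7| = 14.

D_7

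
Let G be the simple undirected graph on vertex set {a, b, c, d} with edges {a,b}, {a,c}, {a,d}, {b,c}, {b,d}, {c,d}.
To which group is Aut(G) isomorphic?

Every vertex has degree 3, so G is the complete graph K_4. Any permutation of the 4 vertices preserves K_4, so Aut(K_4) = S_4 of order 4! = 24.

the symmetric group on 4 letters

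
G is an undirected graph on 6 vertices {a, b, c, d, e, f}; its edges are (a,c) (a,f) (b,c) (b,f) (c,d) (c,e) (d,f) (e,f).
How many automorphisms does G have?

The vertices split by degree into {c, f} (degree 4) and {a, b, d, e} (degree 2); every edge runs between the two parts, so G is the complete bipartite graph K_{2,4}. Automorphisms preserve the bipartition setwise (since the parts differ in size) and act as S_2 × S_4 within it; |Aut| = 48.

48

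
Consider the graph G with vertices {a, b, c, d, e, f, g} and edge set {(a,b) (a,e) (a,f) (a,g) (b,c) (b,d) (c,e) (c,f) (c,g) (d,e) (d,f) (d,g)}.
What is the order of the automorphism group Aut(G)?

144

The vertices split by degree into {a, c, d} (degree 4) and {b, e, f, g} (degree 3); every edge runs between the two parts, so G is the complete bipartite graph K_{3,4}. The parts have unequal sizes, so no automorphism swaps them; each part is permuted independently, giving S_4 × S_3 of order 4!·3! = 144.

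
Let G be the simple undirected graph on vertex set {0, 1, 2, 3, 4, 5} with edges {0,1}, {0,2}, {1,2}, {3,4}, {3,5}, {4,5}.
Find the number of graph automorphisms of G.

72

G has two connected components, {3, 4, 5} and {0, 1, 2}; each is 2-regular, so G = C_3 ⊔ C_3. With two isomorphic components, Aut(G) = Aut(C_3) ≀ S_2 = (D_3 × D_3) ⋊ Z_2: permute each cycle by D_3, then optionally swap the two cycles. Order 2·(2·3)² = 72.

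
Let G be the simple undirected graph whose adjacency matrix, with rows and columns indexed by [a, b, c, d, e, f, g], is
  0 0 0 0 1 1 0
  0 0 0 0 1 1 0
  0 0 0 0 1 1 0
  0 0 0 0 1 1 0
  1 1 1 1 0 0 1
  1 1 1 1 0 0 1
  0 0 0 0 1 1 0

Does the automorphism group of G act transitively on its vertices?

Automorphisms preserve degree, but G has vertices of degree 2 and vertices of degree 5; no automorphism maps one to the other, so G is not vertex-transitive.

No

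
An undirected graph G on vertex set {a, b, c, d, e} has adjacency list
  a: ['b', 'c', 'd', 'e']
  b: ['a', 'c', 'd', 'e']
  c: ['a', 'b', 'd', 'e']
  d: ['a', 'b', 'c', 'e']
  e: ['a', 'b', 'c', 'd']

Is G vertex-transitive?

All 5 vertices are pairwise adjacent: G = K_5. Every bijection on the vertex set is an automorphism of K_5; hence Aut(K_5) ≅ S_5, order 120. This group acts transitively on the 5 vertices.

Yes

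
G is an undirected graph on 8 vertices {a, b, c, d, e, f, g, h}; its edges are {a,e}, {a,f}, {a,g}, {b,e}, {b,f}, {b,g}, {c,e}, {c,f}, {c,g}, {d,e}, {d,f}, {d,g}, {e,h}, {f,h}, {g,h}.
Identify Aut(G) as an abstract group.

The vertices split by degree into {e, f, g} (degree 5) and {a, b, c, d, h} (degree 3); every edge runs between the two parts, so G is the complete bipartite graph K_{3,5}. Automorphisms preserve the bipartition setwise (since the parts differ in size) and act as S_3 × S_5 within it; |Aut| = 720.

S_3 × S_5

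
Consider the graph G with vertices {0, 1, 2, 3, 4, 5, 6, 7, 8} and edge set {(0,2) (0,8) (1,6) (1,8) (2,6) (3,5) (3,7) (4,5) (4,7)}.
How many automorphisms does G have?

G has two connected components, {0, 1, 2, 6, 8} and {3, 4, 5, 7}; each is 2-regular, so G = C_5 ⊔ C_4. No automorphism exchanges components of different sizes, hence Aut(G) is the direct product D_5 × D_4, order 80.

80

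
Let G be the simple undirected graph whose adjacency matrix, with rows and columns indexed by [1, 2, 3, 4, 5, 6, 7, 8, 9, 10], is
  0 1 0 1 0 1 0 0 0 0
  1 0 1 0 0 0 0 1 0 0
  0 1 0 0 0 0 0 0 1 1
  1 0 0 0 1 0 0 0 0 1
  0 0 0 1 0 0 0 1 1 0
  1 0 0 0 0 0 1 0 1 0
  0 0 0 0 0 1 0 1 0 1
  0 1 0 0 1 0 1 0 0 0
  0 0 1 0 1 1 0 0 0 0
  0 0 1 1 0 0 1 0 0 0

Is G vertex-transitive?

Yes

G is 3-regular on 10 vertices with no triangles and no 4-cycles (girth 5): this is the Petersen graph. It is a classical fact that the Petersen graph has automorphism group S_5 (order 120), arising from its description as the Kneser graph K(5,2). This group acts transitively on the 10 vertices.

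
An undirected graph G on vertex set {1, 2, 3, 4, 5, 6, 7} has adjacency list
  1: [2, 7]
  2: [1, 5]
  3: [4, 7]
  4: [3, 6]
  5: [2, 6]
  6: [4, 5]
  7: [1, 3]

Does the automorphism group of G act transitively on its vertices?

Yes

G is 2-regular and connected on 7 vertices, i.e. the cycle C_7. C_7 has 7 rotations and 7 reflections, so Aut(C_7) ≅ D_7 of order 14. This group acts transitively on the 7 vertices.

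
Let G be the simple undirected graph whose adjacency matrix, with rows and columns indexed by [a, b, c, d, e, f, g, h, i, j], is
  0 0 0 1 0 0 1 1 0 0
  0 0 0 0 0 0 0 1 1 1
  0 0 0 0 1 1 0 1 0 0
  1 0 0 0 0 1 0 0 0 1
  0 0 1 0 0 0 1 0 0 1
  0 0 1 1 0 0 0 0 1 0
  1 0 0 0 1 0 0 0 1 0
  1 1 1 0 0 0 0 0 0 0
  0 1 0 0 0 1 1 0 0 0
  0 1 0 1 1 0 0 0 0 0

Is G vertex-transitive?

Yes

G is 3-regular on 10 vertices with no triangles and no 4-cycles (girth 5): this is the Petersen graph. Viewing the Petersen graph as the Kneser graph K(5,2) — vertices are 2-subsets of {1,…,5}, edges join disjoint pairs — its automorphisms are exactly the permutations of the 5-element set, so Aut ≅ S_5 of order 120. This group acts transitively on the 10 vertices.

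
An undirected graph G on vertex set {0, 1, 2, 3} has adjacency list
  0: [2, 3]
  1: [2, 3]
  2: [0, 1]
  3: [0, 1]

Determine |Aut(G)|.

8

G is 2-regular and bipartite on 2^2 = 4 vertices with girth 4; it is the hypercube graph Q_2. The symmetry group of the 2-cube is the hyperoctahedral group B_2 = Z_2 ≀ S_2, of order 2^2·2! = 8.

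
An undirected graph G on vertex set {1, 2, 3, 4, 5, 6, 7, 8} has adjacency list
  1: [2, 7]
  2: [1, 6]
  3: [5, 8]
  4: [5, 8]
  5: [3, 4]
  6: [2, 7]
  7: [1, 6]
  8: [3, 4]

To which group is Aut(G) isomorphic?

G has two connected components, {1, 2, 6, 7} and {3, 4, 5, 8}; each is 2-regular, so G = C_4 ⊔ C_4. With two isomorphic components, Aut(G) = Aut(C_4) ≀ S_2 = (D_4 × D_4) ⋊ Z_2: permute each cycle by D_4, then optionally swap the two cycles. Order 2·(2·4)² = 128.

(D_4 × D_4) ⋊ Z_2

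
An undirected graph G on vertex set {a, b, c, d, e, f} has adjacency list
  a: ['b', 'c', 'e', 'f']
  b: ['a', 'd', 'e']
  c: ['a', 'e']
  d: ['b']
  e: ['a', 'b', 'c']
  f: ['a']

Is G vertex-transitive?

Vertex a is the only vertex of degree 4, so every automorphism fixes it; G is not vertex-transitive.

No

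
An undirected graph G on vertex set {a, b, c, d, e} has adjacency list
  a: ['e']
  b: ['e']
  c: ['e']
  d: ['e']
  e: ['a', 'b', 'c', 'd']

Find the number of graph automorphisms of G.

Vertex e has degree 4 and every other vertex has degree 1, so G is the star K_{1,4} with centre e. Any automorphism fixes the centre and permutes the 4 leaves freely, so Aut(G) ≅ S_4 of order 4! = 24.

24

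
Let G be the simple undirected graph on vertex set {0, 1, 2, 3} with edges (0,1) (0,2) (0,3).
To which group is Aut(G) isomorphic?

Vertex 0 has degree 3 and every other vertex has degree 1, so G is the star K_{1,3} with centre 0. The 3 leaves are pairwise interchangeable while the centre is fixed, giving Aut(G) = S_3.

the symmetric group on 3 letters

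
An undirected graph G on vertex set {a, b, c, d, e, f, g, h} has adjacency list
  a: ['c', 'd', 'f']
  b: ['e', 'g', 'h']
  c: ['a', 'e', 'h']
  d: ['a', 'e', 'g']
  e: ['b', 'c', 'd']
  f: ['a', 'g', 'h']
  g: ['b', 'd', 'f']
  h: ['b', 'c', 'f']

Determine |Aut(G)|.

G is 3-regular and bipartite on 2^3 = 8 vertices with girth 4; it is the hypercube graph Q_3. The symmetry group of the 3-cube is the hyperoctahedral group B_3 = Z_2 ≀ S_3, of order 2^3·3! = 48.

48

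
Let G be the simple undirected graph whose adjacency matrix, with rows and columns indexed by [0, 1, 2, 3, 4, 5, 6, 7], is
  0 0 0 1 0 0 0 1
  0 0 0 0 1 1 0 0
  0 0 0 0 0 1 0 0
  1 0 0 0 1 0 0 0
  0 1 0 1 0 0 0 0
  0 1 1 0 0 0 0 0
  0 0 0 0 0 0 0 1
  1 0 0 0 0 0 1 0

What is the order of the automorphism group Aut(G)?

2

The degree sequence is [2, 2, 1, 2, 2, 2, 1, 2]; the two degree-1 vertices 2 and 6 are the ends of a path, so G = P_8. A path has exactly one nontrivial symmetry — reversal — giving Aut(G) of order 2.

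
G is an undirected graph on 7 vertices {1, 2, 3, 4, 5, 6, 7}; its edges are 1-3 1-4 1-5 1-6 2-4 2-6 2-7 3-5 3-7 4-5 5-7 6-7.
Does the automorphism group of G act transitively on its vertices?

Automorphisms preserve degree, but G has vertices of degree 3 and vertices of degree 4; no automorphism maps one to the other, so G is not vertex-transitive.

No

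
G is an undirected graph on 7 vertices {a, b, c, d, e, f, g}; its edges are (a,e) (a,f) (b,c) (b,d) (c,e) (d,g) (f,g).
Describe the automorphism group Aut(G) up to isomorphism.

Every vertex has degree 2 and the graph is connected, so G is the 7-cycle C_7. C_7 has 7 rotations and 7 reflections, so Aut(C_7) ≅ D_7 of order 14.

D_7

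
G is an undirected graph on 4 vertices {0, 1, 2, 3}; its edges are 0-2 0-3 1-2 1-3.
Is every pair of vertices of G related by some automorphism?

Yes

G is 2-regular and bipartite on 2^2 = 4 vertices with girth 4; it is the hypercube graph Q_2. The symmetry group of the 2-cube is the hyperoctahedral group B_2 = Z_2 ≀ S_2, of order 2^2·2! = 8. Under this action every vertex can be carried to every other, so G is vertex-transitive.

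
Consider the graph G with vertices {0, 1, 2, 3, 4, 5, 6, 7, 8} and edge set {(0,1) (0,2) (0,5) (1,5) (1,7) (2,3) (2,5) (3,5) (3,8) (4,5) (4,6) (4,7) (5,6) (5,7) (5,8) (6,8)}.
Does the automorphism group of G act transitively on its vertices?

Vertex 5 is the only vertex of degree 8, so every automorphism fixes it; G is not vertex-transitive.

No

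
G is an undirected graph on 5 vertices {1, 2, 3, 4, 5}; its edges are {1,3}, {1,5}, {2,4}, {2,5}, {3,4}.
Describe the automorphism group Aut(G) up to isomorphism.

G is 2-regular and connected on 5 vertices, i.e. the cycle C_5. The automorphisms of the 5-cycle are exactly the symmetries of a regular 5-gon: the dihedral group D_5, |D_5| = 10.

the dihedral group of order 10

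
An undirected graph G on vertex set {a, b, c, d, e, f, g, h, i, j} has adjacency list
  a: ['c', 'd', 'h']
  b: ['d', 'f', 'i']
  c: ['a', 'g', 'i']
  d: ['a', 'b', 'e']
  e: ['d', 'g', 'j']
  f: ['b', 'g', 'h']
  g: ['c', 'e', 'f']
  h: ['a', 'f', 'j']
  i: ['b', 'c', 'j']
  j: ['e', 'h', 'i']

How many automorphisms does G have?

G is 3-regular on 10 vertices with no triangles and no 4-cycles (girth 5): this is the Petersen graph. Viewing the Petersen graph as the Kneser graph K(5,2) — vertices are 2-subsets of {1,…,5}, edges join disjoint pairs — its automorphisms are exactly the permutations of the 5-element set, so Aut ≅ S_5 of order 120.

120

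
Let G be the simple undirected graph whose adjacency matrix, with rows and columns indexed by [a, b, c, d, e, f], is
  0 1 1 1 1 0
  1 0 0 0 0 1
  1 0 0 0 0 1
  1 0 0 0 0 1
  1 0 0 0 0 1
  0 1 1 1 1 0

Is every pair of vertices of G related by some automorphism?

Automorphisms preserve degree, but G has vertices of degree 2 and vertices of degree 4; no automorphism maps one to the other, so G is not vertex-transitive.

No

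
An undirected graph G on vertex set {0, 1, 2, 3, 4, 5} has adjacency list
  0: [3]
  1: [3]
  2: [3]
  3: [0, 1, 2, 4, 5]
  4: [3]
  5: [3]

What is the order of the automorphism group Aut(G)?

120

Vertex 3 has degree 5 and every other vertex has degree 1, so G is the star K_{1,5} with centre 3. Any automorphism fixes the centre and permutes the 5 leaves freely, so Aut(G) ≅ S_5 of order 5! = 120.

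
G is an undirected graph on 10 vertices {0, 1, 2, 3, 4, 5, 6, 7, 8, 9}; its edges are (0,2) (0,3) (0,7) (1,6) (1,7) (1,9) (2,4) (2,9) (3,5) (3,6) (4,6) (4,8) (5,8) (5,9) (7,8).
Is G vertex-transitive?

G is 3-regular on 10 vertices with no triangles and no 4-cycles (girth 5): this is the Petersen graph. It is a classical fact that the Petersen graph has automorphism group S_5 (order 120), arising from its description as the Kneser graph K(5,2). This group acts transitively on the 10 vertices.

Yes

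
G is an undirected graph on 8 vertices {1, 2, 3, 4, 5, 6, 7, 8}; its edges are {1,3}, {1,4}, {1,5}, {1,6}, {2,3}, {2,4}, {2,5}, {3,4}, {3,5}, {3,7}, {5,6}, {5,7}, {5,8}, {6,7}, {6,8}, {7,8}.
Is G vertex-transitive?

Vertex 3 is the only vertex of degree 5, so every automorphism fixes it; G is not vertex-transitive.

No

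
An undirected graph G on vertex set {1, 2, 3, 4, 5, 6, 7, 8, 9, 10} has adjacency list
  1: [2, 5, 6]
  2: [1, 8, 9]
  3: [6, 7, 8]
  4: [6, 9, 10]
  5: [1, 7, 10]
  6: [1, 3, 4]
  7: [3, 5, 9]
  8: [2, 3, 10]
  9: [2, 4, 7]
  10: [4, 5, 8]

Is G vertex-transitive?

Yes

G is 3-regular on 10 vertices with no triangles and no 4-cycles (girth 5): this is the Petersen graph. Viewing the Petersen graph as the Kneser graph K(5,2) — vertices are 2-subsets of {1,…,5}, edges join disjoint pairs — its automorphisms are exactly the permutations of the 5-element set, so Aut ≅ S_5 of order 120. Under this action every vertex can be carried to every other, so G is vertex-transitive.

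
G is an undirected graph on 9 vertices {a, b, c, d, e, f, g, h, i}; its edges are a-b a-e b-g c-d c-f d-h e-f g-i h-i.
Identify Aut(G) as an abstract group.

the dihedral group of order 18

G is 2-regular and connected on 9 vertices, i.e. the cycle C_9. C_9 has 9 rotations and 9 reflections, so Aut(C_9) ≅ D_9 of order 18.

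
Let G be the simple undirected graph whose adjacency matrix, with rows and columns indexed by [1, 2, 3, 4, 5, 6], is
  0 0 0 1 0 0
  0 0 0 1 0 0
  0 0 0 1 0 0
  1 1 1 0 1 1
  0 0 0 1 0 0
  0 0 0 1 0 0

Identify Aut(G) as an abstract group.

Vertex 4 has degree 5 and every other vertex has degree 1, so G is the star K_{1,5} with centre 4. Any automorphism fixes the centre and permutes the 5 leaves freely, so Aut(G) ≅ S_5 of order 5! = 120.

the symmetric group on 5 letters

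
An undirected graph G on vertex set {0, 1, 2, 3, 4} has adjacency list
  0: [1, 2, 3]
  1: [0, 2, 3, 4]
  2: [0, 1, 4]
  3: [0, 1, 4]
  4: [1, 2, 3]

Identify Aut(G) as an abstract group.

the dihedral group of order 8

Vertex 1 is the unique vertex of degree 4; the remaining 4 vertices each have degree 3 and induce a cycle, so G is the wheel on 5 vertices with hub 1. With the hub fixed, the remaining symmetry is that of the rim cycle C_4, giving the dihedral group D_4.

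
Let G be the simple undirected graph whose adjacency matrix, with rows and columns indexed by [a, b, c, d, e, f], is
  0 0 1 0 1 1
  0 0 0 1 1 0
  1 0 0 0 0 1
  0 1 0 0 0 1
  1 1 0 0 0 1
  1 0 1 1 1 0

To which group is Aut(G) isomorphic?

The degree sequence is [3, 2, 2, 2, 3, 4]. Checking the degree-preserving permutations of the vertex set shows that none except the identity preserves every edge, so Aut(G) is trivial.

1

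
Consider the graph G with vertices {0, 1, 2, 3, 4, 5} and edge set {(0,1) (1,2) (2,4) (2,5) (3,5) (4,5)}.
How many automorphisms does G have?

Degrees alone do not determine every vertex (e.g. 0 and 3 both have degree 1), but their neighbour-degree multisets differ: N(0) has degrees [2] while N(3) has degrees [3]. Repeating this refinement separates all vertices, so the only automorphism is the identity.

1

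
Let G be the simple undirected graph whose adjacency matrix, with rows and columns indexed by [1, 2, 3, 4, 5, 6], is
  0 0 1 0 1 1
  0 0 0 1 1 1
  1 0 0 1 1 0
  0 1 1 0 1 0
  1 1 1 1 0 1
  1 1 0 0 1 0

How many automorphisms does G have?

10

Vertex 5 is the unique vertex of degree 5; the remaining 5 vertices each have degree 3 and induce a cycle, so G is the wheel on 6 vertices with hub 5. Every automorphism fixes the hub and acts on the rim 5-cycle, so Aut(G) ≅ Aut(C_5) = D_5 of order 10.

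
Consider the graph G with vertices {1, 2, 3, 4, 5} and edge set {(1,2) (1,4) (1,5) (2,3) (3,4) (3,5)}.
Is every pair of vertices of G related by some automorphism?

No

Automorphisms preserve degree, but G has vertices of degree 2 and vertices of degree 3; no automorphism maps one to the other, so G is not vertex-transitive.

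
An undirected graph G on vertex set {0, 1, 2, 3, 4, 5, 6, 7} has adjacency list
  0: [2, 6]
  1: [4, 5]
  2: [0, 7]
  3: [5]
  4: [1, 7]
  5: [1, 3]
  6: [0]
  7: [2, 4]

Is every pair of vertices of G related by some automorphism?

No

Automorphisms preserve degree, but G has vertices of degree 1 and vertices of degree 2; no automorphism maps one to the other, so G is not vertex-transitive.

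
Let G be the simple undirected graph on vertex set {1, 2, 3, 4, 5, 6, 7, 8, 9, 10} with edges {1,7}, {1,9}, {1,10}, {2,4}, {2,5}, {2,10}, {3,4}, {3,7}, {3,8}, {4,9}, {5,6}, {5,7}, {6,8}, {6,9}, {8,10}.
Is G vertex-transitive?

G is 3-regular on 10 vertices with no triangles and no 4-cycles (girth 5): this is the Petersen graph. It is a classical fact that the Petersen graph has automorphism group S_5 (order 120), arising from its description as the Kneser graph K(5,2). This group acts transitively on the 10 vertices.

Yes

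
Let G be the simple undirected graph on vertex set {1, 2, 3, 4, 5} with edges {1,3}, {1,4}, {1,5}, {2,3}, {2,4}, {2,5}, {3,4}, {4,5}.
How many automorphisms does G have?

Vertex 4 is the unique vertex of degree 4; the remaining 4 vertices each have degree 3 and induce a cycle, so G is the wheel on 5 vertices with hub 4. With the hub fixed, the remaining symmetry is that of the rim cycle C_4, giving the dihedral group D_4.

8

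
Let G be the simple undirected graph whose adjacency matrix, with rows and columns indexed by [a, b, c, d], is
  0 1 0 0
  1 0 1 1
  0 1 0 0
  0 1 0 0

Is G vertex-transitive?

Vertex b is the only vertex of degree 3, so every automorphism fixes it; G is not vertex-transitive.

No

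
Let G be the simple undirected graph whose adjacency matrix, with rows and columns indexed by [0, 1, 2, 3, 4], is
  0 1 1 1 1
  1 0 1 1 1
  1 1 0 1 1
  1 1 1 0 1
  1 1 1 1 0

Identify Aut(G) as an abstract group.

S_5

Every vertex has degree 4, so G is the complete graph K_5. Any permutation of the 5 vertices preserves K_5, so Aut(K_5) = S_5 of order 5! = 120.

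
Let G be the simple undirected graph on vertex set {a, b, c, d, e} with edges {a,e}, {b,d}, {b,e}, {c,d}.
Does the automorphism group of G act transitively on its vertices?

No

Automorphisms preserve degree, but G has vertices of degree 1 and vertices of degree 2; no automorphism maps one to the other, so G is not vertex-transitive.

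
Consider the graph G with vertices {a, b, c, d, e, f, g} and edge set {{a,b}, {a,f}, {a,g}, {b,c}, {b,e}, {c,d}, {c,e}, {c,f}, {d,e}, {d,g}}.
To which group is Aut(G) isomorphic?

{e}

The degree sequence is [3, 3, 4, 3, 3, 2, 2]. Checking the degree-preserving permutations of the vertex set shows that none except the identity preserves every edge, so Aut(G) is trivial.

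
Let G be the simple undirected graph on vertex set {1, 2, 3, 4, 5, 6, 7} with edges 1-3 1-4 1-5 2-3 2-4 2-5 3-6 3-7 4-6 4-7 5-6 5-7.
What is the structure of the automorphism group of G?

The vertices split by degree into {3, 4, 5} (degree 4) and {1, 2, 6, 7} (degree 3); every edge runs between the two parts, so G is the complete bipartite graph K_{3,4}. Automorphisms preserve the bipartition setwise (since the parts differ in size) and act as S_3 × S_4 within it; |Aut| = 144.

S_3 × S_4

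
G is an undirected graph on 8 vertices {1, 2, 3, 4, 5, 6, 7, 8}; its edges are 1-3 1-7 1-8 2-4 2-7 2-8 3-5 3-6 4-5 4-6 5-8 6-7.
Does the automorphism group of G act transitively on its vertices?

G is 3-regular and bipartite on 2^3 = 8 vertices with girth 4; it is the hypercube graph Q_3. The symmetry group of the 3-cube is the hyperoctahedral group B_3 = Z_2 ≀ S_3, of order 2^3·3! = 48. This group acts transitively on the 8 vertices.

Yes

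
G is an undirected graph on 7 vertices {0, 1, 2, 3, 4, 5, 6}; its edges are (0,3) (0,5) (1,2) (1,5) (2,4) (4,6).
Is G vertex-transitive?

Automorphisms preserve degree, but G has vertices of degree 1 and vertices of degree 2; no automorphism maps one to the other, so G is not vertex-transitive.

No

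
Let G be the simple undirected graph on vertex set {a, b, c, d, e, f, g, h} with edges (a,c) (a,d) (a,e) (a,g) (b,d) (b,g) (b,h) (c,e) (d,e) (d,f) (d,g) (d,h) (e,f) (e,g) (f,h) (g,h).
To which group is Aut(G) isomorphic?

The degree sequence is [4, 3, 2, 6, 5, 3, 5, 4]. Checking the degree-preserving permutations of the vertex set shows that none except the identity preserves every edge, so Aut(G) is trivial.

the trivial group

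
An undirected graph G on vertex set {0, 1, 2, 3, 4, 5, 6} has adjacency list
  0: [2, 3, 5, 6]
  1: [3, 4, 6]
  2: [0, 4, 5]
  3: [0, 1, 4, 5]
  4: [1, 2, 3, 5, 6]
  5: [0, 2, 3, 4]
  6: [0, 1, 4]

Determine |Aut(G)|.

The degree sequence is [4, 3, 3, 4, 5, 4, 3]. Checking the degree-preserving permutations of the vertex set shows that none except the identity preserves every edge, so Aut(G) is trivial.

1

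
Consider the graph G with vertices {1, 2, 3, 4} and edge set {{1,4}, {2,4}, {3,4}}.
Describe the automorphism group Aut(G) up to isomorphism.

S_3

Vertex 4 has degree 3 and every other vertex has degree 1, so G is the star K_{1,3} with centre 4. The 3 leaves are pairwise interchangeable while the centre is fixed, giving Aut(G) = S_3.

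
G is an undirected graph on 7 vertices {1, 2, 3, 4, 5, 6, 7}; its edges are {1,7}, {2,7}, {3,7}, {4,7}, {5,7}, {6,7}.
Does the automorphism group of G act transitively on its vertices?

Vertex 7 is the only vertex of degree 6, so every automorphism fixes it; G is not vertex-transitive.

No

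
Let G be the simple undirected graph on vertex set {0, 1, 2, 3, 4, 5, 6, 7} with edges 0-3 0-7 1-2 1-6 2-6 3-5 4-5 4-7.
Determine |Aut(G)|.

60

G has two connected components, {0, 3, 4, 5, 7} and {1, 2, 6}; each is 2-regular, so G = C_5 ⊔ C_3. The components are non-isomorphic (different sizes), so Aut(G) = Aut(C_5) × Aut(C_3) = D_5 × D_3 of order 10·6 = 60.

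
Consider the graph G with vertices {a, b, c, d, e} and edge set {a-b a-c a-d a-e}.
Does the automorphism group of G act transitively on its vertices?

No

Vertex a is the only vertex of degree 4, so every automorphism fixes it; G is not vertex-transitive.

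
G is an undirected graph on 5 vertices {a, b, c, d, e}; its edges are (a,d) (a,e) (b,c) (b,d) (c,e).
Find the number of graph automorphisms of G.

10

Every vertex has degree 2 and the graph is connected, so G is the 5-cycle C_5. The automorphisms of the 5-cycle are exactly the symmetries of a regular 5-gon: the dihedral group D_5, |D_5| = 10.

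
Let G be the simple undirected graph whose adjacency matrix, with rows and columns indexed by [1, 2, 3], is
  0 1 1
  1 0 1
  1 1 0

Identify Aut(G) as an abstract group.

S_3

All 3 vertices are pairwise adjacent: G = K_3. Any permutation of the 3 vertices preserves K_3, so Aut(K_3) = S_3 of order 3! = 6.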